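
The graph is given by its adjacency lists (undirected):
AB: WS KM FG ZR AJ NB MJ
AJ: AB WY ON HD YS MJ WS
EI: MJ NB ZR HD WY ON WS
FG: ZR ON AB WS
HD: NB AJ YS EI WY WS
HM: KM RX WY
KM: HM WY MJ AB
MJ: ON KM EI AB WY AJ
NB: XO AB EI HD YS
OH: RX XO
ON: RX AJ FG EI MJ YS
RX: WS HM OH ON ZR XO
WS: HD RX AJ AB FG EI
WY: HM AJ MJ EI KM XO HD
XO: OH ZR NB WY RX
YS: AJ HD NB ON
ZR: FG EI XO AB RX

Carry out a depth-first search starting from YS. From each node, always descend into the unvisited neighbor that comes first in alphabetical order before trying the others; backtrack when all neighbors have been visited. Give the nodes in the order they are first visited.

Visit YS
YS → AJ
AJ → AB
AB → FG
FG → ON
ON → EI
EI → HD
HD → NB
NB → XO
XO → OH
OH → RX
RX → HM
HM → KM
KM → MJ
MJ → WY
RX → WS
RX → ZR

YS -> AJ -> AB -> FG -> ON -> EI -> HD -> NB -> XO -> OH -> RX -> HM -> KM -> MJ -> WY -> WS -> ZR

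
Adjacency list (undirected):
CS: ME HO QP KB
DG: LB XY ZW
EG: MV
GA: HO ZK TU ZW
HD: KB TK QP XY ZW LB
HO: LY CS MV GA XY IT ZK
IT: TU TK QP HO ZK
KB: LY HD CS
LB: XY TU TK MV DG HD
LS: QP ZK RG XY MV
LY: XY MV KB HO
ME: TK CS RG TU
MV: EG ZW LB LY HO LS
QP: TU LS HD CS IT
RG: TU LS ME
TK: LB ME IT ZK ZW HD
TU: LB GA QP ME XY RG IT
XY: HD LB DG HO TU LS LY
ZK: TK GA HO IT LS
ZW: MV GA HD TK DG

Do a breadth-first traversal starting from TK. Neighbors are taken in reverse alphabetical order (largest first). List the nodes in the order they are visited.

Visit TK; enqueue ZW, ZK, ME, LB, IT, HD → queue [ZW, ZK, ME, LB, IT, HD]
Visit ZW; enqueue MV, GA, DG → queue [ZK, ME, LB, IT, HD, MV, GA, DG]
Visit ZK; enqueue LS, HO → queue [ME, LB, IT, HD, MV, GA, DG, LS, HO]
Visit ME; enqueue TU, RG, CS → queue [LB, IT, HD, MV, GA, DG, LS, HO, TU, RG, CS]
Visit LB; enqueue XY → queue [IT, HD, MV, GA, DG, LS, HO, TU, RG, CS, XY]
Visit IT; enqueue QP → queue [HD, MV, GA, DG, LS, HO, TU, RG, CS, XY, QP]
Visit HD; enqueue KB → queue [MV, GA, DG, LS, HO, TU, RG, CS, XY, QP, KB]
Visit MV; enqueue LY, EG → queue [GA, DG, LS, HO, TU, RG, CS, XY, QP, KB, LY, EG]
Visit GA → queue [DG, LS, HO, TU, RG, CS, XY, QP, KB, LY, EG]
Visit DG → queue [LS, HO, TU, RG, CS, XY, QP, KB, LY, EG]
Visit LS → queue [HO, TU, RG, CS, XY, QP, KB, LY, EG]
Visit HO → queue [TU, RG, CS, XY, QP, KB, LY, EG]
Visit TU → queue [RG, CS, XY, QP, KB, LY, EG]
Visit RG → queue [CS, XY, QP, KB, LY, EG]
Visit CS → queue [XY, QP, KB, LY, EG]
Visit XY → queue [QP, KB, LY, EG]
Visit QP → queue [KB, LY, EG]
Visit KB → queue [LY, EG]
Visit LY → queue [EG]
Visit EG → queue []

TK → ZW → ZK → ME → LB → IT → HD → MV → GA → DG → LS → HO → TU → RG → CS → XY → QP → KB → LY → EG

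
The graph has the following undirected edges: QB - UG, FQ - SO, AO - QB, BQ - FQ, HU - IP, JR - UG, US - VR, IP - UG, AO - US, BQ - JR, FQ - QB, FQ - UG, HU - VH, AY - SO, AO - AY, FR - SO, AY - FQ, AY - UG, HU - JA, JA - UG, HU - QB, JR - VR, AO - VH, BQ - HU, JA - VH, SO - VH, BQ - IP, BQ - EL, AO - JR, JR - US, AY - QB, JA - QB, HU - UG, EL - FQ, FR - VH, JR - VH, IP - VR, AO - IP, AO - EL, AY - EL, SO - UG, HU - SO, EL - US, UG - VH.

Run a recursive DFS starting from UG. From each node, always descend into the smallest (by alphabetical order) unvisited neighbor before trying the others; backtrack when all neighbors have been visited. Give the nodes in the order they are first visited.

Visit UG
UG → AY
AY → AO
AO → EL
EL → BQ
BQ → FQ
FQ → QB
QB → HU
HU → IP
IP → VR
VR → JR
JR → US
JR → VH
VH → FR
FR → SO
VH → JA

UG → AY → AO → EL → BQ → FQ → QB → HU → IP → VR → JR → US → VH → FR → SO → JA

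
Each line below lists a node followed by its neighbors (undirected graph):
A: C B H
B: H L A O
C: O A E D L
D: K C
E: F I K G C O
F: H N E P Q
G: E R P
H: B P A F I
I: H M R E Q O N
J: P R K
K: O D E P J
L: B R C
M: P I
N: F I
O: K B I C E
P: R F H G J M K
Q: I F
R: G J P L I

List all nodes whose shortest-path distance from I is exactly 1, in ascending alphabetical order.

Level 0: I
Level 1: E, H, M, N, O, Q, R
Level 2: A, B, C, F, G, J, K, L, P
Level 3: D

E, H, M, N, O, Q, R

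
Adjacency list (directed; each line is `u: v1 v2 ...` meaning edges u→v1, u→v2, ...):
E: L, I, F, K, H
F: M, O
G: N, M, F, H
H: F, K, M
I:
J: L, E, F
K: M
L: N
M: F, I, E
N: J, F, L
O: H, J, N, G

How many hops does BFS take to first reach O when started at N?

2

Level 0: N
Level 1: F, J, L
Level 2: E, M, O
Level 3: G, H, I, K
O first appears at level 2.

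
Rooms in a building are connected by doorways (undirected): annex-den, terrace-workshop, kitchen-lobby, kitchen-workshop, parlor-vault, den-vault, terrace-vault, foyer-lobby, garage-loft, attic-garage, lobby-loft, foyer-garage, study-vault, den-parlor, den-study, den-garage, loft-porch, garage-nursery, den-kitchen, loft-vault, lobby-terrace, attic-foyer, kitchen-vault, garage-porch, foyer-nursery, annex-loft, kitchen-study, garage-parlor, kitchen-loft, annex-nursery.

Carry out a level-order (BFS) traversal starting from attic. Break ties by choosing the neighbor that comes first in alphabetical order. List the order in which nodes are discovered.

Visit attic; enqueue foyer, garage → queue [foyer, garage]
Visit foyer; enqueue lobby, nursery → queue [garage, lobby, nursery]
Visit garage; enqueue den, loft, parlor, porch → queue [lobby, nursery, den, loft, parlor, porch]
Visit lobby; enqueue kitchen, terrace → queue [nursery, den, loft, parlor, porch, kitchen, terrace]
Visit nursery; enqueue annex → queue [den, loft, parlor, porch, kitchen, terrace, annex]
Visit den; enqueue study, vault → queue [loft, parlor, porch, kitchen, terrace, annex, study, vault]
Visit loft → queue [parlor, porch, kitchen, terrace, annex, study, vault]
Visit parlor → queue [porch, kitchen, terrace, annex, study, vault]
Visit porch → queue [kitchen, terrace, annex, study, vault]
Visit kitchen; enqueue workshop → queue [terrace, annex, study, vault, workshop]
Visit terrace → queue [annex, study, vault, workshop]
Visit annex → queue [study, vault, workshop]
Visit study → queue [vault, workshop]
Visit vault → queue [workshop]
Visit workshop → queue []

attic -> foyer -> garage -> lobby -> nursery -> den -> loft -> parlor -> porch -> kitchen -> terrace -> annex -> study -> vault -> workshop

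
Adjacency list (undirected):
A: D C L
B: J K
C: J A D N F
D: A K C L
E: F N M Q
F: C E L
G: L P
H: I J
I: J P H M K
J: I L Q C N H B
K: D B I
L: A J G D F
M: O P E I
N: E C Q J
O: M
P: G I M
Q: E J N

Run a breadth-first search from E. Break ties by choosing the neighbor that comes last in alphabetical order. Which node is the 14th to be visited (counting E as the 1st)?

D

Visit E; enqueue Q, N, M, F → queue [Q, N, M, F]
Visit Q; enqueue J → queue [N, M, F, J]
Visit N; enqueue C → queue [M, F, J, C]
Visit M; enqueue P, O, I → queue [F, J, C, P, O, I]
Visit F; enqueue L → queue [J, C, P, O, I, L]
Visit J; enqueue H, B → queue [C, P, O, I, L, H, B]
Visit C; enqueue D, A → queue [P, O, I, L, H, B, D, A]
Visit P; enqueue G → queue [O, I, L, H, B, D, A, G]
Visit O → queue [I, L, H, B, D, A, G]
Visit I; enqueue K → queue [L, H, B, D, A, G, K]
Visit L → queue [H, B, D, A, G, K]
Visit H → queue [B, D, A, G, K]
Visit B → queue [D, A, G, K]
Visit D → queue [A, G, K]
Visit A → queue [G, K]
Visit G → queue [K]
Visit K → queue []

Visit order: E, Q, N, M, F, J, C, P, O, I, L, H, B, D, A, G, K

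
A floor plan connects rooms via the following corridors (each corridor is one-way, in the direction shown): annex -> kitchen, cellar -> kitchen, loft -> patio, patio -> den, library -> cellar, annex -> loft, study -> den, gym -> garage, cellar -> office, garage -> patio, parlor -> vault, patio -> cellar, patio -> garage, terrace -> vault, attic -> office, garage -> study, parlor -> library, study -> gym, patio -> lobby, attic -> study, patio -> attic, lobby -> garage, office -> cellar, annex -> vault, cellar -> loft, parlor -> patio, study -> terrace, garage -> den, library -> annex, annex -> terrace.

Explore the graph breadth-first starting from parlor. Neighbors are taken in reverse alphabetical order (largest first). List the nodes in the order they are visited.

parlor vault patio library lobby garage den cellar attic annex study office loft kitchen terrace gym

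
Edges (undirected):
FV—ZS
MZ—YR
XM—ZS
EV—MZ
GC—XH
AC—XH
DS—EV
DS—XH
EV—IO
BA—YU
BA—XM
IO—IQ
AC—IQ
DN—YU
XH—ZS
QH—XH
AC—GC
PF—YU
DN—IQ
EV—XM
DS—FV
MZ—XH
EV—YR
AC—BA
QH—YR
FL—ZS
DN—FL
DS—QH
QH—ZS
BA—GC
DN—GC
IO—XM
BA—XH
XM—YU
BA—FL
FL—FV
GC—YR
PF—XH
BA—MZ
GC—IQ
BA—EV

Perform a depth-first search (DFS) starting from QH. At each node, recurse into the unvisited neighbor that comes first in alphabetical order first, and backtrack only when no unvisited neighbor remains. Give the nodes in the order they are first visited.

Visit QH
QH → DS
DS → EV
EV → BA
BA → AC
AC → GC
GC → DN
DN → FL
FL → FV
FV → ZS
ZS → XH
XH → MZ
MZ → YR
XH → PF
PF → YU
YU → XM
XM → IO
IO → IQ

QH → DS → EV → BA → AC → GC → DN → FL → FV → ZS → XH → MZ → YR → PF → YU → XM → IO → IQ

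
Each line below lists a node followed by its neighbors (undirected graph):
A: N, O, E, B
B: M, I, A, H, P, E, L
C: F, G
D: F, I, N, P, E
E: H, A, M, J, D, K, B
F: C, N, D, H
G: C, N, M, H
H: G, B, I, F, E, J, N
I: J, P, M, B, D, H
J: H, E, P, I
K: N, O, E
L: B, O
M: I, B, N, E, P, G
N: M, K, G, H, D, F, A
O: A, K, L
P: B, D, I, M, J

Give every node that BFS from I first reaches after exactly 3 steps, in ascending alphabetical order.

C, K, O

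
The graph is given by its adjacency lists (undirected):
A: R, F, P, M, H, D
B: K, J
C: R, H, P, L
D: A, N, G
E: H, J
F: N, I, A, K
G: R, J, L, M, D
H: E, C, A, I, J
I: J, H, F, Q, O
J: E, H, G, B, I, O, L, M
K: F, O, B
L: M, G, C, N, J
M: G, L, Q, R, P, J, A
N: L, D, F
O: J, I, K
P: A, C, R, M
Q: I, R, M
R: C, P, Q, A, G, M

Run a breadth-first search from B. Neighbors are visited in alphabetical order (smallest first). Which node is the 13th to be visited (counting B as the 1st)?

Visit B; enqueue J, K → queue [J, K]
Visit J; enqueue E, G, H, I, L, M, O → queue [K, E, G, H, I, L, M, O]
Visit K; enqueue F → queue [E, G, H, I, L, M, O, F]
Visit E → queue [G, H, I, L, M, O, F]
Visit G; enqueue D, R → queue [H, I, L, M, O, F, D, R]
Visit H; enqueue A, C → queue [I, L, M, O, F, D, R, A, C]
Visit I; enqueue Q → queue [L, M, O, F, D, R, A, C, Q]
Visit L; enqueue N → queue [M, O, F, D, R, A, C, Q, N]
Visit M; enqueue P → queue [O, F, D, R, A, C, Q, N, P]
Visit O → queue [F, D, R, A, C, Q, N, P]
Visit F → queue [D, R, A, C, Q, N, P]
Visit D → queue [R, A, C, Q, N, P]
Visit R → queue [A, C, Q, N, P]
Visit A → queue [C, Q, N, P]
Visit C → queue [Q, N, P]
Visit Q → queue [N, P]
Visit N → queue [P]
Visit P → queue []

Visit order: B, J, K, E, G, H, I, L, M, O, F, D, R, A, C, Q, N, P

R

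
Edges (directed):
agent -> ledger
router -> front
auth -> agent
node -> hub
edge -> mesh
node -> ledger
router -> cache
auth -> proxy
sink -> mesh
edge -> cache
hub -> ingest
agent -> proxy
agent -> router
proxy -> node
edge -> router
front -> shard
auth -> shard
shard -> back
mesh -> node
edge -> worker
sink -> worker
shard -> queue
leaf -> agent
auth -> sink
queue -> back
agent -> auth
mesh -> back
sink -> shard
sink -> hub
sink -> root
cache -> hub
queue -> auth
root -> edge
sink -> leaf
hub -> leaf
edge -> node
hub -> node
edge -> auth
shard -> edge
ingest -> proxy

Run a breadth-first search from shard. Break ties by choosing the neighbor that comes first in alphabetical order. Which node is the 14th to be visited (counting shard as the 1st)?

hub

Visit shard; enqueue back, edge, queue → queue [back, edge, queue]
Visit back → queue [edge, queue]
Visit edge; enqueue auth, cache, mesh, node, router, worker → queue [queue, auth, cache, mesh, node, router, worker]
Visit queue → queue [auth, cache, mesh, node, router, worker]
Visit auth; enqueue agent, proxy, sink → queue [cache, mesh, node, router, worker, agent, proxy, sink]
Visit cache; enqueue hub → queue [mesh, node, router, worker, agent, proxy, sink, hub]
Visit mesh → queue [node, router, worker, agent, proxy, sink, hub]
Visit node; enqueue ledger → queue [router, worker, agent, proxy, sink, hub, ledger]
Visit router; enqueue front → queue [worker, agent, proxy, sink, hub, ledger, front]
Visit worker → queue [agent, proxy, sink, hub, ledger, front]
Visit agent → queue [proxy, sink, hub, ledger, front]
Visit proxy → queue [sink, hub, ledger, front]
Visit sink; enqueue leaf, root → queue [hub, ledger, front, leaf, root]
Visit hub; enqueue ingest → queue [ledger, front, leaf, root, ingest]
Visit ledger → queue [front, leaf, root, ingest]
Visit front → queue [leaf, root, ingest]
Visit leaf → queue [root, ingest]
Visit root → queue [ingest]
Visit ingest → queue []

Visit order: shard, back, edge, queue, auth, cache, mesh, node, router, worker, agent, proxy, sink, hub, ledger, front, leaf, root, ingest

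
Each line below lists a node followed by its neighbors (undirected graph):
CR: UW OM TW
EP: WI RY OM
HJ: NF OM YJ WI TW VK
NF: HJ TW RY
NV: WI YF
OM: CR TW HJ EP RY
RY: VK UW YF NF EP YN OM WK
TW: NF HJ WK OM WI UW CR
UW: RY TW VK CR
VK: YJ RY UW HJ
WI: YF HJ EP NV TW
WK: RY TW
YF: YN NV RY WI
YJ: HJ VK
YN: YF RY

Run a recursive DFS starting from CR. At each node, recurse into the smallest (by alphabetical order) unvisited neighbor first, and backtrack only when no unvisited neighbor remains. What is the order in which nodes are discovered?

CR, OM, EP, RY, NF, HJ, TW, UW, VK, YJ, WI, NV, YF, YN, WK

Visit CR
CR → OM
OM → EP
EP → RY
RY → NF
NF → HJ
HJ → TW
TW → UW
UW → VK
VK → YJ
TW → WI
WI → NV
NV → YF
YF → YN
TW → WK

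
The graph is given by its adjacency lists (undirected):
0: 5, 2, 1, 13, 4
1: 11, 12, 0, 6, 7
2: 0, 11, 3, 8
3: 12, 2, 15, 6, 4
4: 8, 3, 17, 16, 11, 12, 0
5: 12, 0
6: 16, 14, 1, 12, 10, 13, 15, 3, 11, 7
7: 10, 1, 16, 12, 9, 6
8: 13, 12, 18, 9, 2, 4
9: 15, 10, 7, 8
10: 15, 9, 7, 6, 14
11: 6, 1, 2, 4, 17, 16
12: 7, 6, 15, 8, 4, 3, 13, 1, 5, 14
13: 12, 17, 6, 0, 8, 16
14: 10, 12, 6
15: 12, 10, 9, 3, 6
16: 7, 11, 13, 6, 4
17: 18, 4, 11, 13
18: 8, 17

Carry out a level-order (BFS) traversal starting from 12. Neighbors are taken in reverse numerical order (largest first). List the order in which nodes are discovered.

Visit 12; enqueue 15, 14, 13, 8, 7, 6, 5, 4, 3, 1 → queue [15, 14, 13, 8, 7, 6, 5, 4, 3, 1]
Visit 15; enqueue 10, 9 → queue [14, 13, 8, 7, 6, 5, 4, 3, 1, 10, 9]
Visit 14 → queue [13, 8, 7, 6, 5, 4, 3, 1, 10, 9]
Visit 13; enqueue 17, 16, 0 → queue [8, 7, 6, 5, 4, 3, 1, 10, 9, 17, 16, 0]
Visit 8; enqueue 18, 2 → queue [7, 6, 5, 4, 3, 1, 10, 9, 17, 16, 0, 18, 2]
Visit 7 → queue [6, 5, 4, 3, 1, 10, 9, 17, 16, 0, 18, 2]
Visit 6; enqueue 11 → queue [5, 4, 3, 1, 10, 9, 17, 16, 0, 18, 2, 11]
Visit 5 → queue [4, 3, 1, 10, 9, 17, 16, 0, 18, 2, 11]
Visit 4 → queue [3, 1, 10, 9, 17, 16, 0, 18, 2, 11]
Visit 3 → queue [1, 10, 9, 17, 16, 0, 18, 2, 11]
Visit 1 → queue [10, 9, 17, 16, 0, 18, 2, 11]
Visit 10 → queue [9, 17, 16, 0, 18, 2, 11]
Visit 9 → queue [17, 16, 0, 18, 2, 11]
Visit 17 → queue [16, 0, 18, 2, 11]
Visit 16 → queue [0, 18, 2, 11]
Visit 0 → queue [18, 2, 11]
Visit 18 → queue [2, 11]
Visit 2 → queue [11]
Visit 11 → queue []

12, 15, 14, 13, 8, 7, 6, 5, 4, 3, 1, 10, 9, 17, 16, 0, 18, 2, 11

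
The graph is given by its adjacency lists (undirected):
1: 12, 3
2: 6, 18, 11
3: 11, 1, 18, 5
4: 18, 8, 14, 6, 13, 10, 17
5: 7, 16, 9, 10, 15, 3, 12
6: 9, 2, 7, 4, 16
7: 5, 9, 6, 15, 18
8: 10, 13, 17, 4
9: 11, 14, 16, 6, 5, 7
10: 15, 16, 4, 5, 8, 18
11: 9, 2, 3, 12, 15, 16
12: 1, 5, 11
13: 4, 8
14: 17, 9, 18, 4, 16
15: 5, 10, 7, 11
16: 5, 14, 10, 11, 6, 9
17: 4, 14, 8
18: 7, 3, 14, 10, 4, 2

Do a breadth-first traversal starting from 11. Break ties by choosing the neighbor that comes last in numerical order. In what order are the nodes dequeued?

11, 16, 15, 12, 9, 3, 2, 14, 10, 6, 5, 7, 1, 18, 17, 4, 8, 13

Visit 11; enqueue 16, 15, 12, 9, 3, 2 → queue [16, 15, 12, 9, 3, 2]
Visit 16; enqueue 14, 10, 6, 5 → queue [15, 12, 9, 3, 2, 14, 10, 6, 5]
Visit 15; enqueue 7 → queue [12, 9, 3, 2, 14, 10, 6, 5, 7]
Visit 12; enqueue 1 → queue [9, 3, 2, 14, 10, 6, 5, 7, 1]
Visit 9 → queue [3, 2, 14, 10, 6, 5, 7, 1]
Visit 3; enqueue 18 → queue [2, 14, 10, 6, 5, 7, 1, 18]
Visit 2 → queue [14, 10, 6, 5, 7, 1, 18]
Visit 14; enqueue 17, 4 → queue [10, 6, 5, 7, 1, 18, 17, 4]
Visit 10; enqueue 8 → queue [6, 5, 7, 1, 18, 17, 4, 8]
Visit 6 → queue [5, 7, 1, 18, 17, 4, 8]
Visit 5 → queue [7, 1, 18, 17, 4, 8]
Visit 7 → queue [1, 18, 17, 4, 8]
Visit 1 → queue [18, 17, 4, 8]
Visit 18 → queue [17, 4, 8]
Visit 17 → queue [4, 8]
Visit 4; enqueue 13 → queue [8, 13]
Visit 8 → queue [13]
Visit 13 → queue []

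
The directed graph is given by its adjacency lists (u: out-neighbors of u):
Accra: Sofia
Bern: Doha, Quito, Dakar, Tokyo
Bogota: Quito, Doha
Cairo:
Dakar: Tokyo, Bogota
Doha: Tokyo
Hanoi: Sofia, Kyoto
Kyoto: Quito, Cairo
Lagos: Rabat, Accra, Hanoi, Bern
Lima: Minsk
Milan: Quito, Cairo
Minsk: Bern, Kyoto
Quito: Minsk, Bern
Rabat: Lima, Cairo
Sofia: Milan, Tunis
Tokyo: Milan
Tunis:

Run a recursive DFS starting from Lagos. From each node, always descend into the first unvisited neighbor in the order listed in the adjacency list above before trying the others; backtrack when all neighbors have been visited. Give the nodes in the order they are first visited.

Lagos Rabat Lima Minsk Bern Doha Tokyo Milan Quito Cairo Dakar Bogota Kyoto Accra Sofia Tunis Hanoi

Visit Lagos
Lagos → Rabat
Rabat → Lima
Lima → Minsk
Minsk → Bern
Bern → Doha
Doha → Tokyo
Tokyo → Milan
Milan → Quito
Milan → Cairo
Bern → Dakar
Dakar → Bogota
Minsk → Kyoto
Lagos → Accra
Accra → Sofia
Sofia → Tunis
Lagos → Hanoi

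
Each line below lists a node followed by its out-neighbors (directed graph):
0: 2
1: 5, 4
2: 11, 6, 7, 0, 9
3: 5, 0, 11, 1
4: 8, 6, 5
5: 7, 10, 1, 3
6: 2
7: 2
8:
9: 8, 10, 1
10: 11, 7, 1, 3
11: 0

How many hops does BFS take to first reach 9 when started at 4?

Level 0: 4
Level 1: 5, 6, 8
Level 2: 1, 2, 3, 7, 10
Level 3: 0, 9, 11
9 first appears at level 3.

3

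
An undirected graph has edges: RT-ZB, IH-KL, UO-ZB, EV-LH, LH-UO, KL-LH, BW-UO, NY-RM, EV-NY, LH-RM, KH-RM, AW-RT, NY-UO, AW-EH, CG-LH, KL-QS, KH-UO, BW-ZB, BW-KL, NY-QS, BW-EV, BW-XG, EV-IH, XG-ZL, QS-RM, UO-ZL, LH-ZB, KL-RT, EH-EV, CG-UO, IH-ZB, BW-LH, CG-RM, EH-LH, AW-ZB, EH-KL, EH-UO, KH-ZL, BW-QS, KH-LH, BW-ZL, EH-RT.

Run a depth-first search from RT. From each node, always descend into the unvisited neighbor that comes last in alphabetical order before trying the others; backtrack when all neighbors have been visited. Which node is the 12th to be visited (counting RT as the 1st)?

Visit RT
RT → ZB
ZB → UO
UO → ZL
ZL → XG
XG → BW
BW → QS
QS → RM
RM → NY
NY → EV
EV → LH
LH → KL
KL → IH
KL → EH
EH → AW
LH → KH
LH → CG

Visit order: RT, ZB, UO, ZL, XG, BW, QS, RM, NY, EV, LH, KL, IH, EH, AW, KH, CG

KL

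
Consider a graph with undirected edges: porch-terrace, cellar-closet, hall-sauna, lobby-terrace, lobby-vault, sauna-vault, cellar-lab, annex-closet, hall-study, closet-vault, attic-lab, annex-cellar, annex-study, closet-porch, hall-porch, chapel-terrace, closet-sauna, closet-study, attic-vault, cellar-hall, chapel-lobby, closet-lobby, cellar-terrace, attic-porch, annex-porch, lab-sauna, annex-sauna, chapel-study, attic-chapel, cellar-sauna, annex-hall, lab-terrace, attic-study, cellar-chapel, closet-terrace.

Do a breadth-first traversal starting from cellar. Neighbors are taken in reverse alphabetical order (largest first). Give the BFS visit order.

Visit cellar; enqueue terrace, sauna, lab, hall, closet, chapel, annex → queue [terrace, sauna, lab, hall, closet, chapel, annex]
Visit terrace; enqueue porch, lobby → queue [sauna, lab, hall, closet, chapel, annex, porch, lobby]
Visit sauna; enqueue vault → queue [lab, hall, closet, chapel, annex, porch, lobby, vault]
Visit lab; enqueue attic → queue [hall, closet, chapel, annex, porch, lobby, vault, attic]
Visit hall; enqueue study → queue [closet, chapel, annex, porch, lobby, vault, attic, study]
Visit closet → queue [chapel, annex, porch, lobby, vault, attic, study]
Visit chapel → queue [annex, porch, lobby, vault, attic, study]
Visit annex → queue [porch, lobby, vault, attic, study]
Visit porch → queue [lobby, vault, attic, study]
Visit lobby → queue [vault, attic, study]
Visit vault → queue [attic, study]
Visit attic → queue [study]
Visit study → queue []

cellar -> terrace -> sauna -> lab -> hall -> closet -> chapel -> annex -> porch -> lobby -> vault -> attic -> study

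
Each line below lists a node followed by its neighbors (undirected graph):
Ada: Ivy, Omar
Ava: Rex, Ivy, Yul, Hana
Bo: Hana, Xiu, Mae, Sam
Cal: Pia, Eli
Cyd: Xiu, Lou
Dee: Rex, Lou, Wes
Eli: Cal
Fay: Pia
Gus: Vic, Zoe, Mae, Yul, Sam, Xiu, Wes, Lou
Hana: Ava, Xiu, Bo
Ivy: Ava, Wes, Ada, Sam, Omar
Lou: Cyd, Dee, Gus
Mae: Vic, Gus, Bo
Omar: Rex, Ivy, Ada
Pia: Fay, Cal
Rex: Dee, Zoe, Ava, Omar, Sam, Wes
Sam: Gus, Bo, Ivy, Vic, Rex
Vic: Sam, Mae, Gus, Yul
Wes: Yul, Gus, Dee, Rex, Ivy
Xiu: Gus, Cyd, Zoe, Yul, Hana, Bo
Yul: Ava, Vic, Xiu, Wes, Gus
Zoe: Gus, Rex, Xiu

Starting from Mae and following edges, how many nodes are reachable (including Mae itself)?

18

BFS from Mae visits: Mae, Vic, Gus, Bo, Sam, Yul, Zoe, Xiu, Wes, Lou, Hana, Ivy, Rex, Ava, Cyd, Dee, Ada, Omar
Reachable nodes: 18 of 22 total.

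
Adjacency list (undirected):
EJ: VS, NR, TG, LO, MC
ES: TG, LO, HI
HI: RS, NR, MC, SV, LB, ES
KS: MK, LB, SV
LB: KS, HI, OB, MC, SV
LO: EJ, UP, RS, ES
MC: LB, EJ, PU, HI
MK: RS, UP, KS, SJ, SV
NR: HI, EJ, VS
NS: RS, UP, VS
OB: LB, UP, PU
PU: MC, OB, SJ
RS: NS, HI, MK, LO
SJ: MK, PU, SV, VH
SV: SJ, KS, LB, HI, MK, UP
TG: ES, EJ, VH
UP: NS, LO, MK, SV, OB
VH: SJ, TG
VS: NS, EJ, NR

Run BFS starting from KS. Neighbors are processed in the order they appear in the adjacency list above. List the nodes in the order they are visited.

Visit KS; enqueue MK, LB, SV → queue [MK, LB, SV]
Visit MK; enqueue RS, UP, SJ → queue [LB, SV, RS, UP, SJ]
Visit LB; enqueue HI, OB, MC → queue [SV, RS, UP, SJ, HI, OB, MC]
Visit SV → queue [RS, UP, SJ, HI, OB, MC]
Visit RS; enqueue NS, LO → queue [UP, SJ, HI, OB, MC, NS, LO]
Visit UP → queue [SJ, HI, OB, MC, NS, LO]
Visit SJ; enqueue PU, VH → queue [HI, OB, MC, NS, LO, PU, VH]
Visit HI; enqueue NR, ES → queue [OB, MC, NS, LO, PU, VH, NR, ES]
Visit OB → queue [MC, NS, LO, PU, VH, NR, ES]
Visit MC; enqueue EJ → queue [NS, LO, PU, VH, NR, ES, EJ]
Visit NS; enqueue VS → queue [LO, PU, VH, NR, ES, EJ, VS]
Visit LO → queue [PU, VH, NR, ES, EJ, VS]
Visit PU → queue [VH, NR, ES, EJ, VS]
Visit VH; enqueue TG → queue [NR, ES, EJ, VS, TG]
Visit NR → queue [ES, EJ, VS, TG]
Visit ES → queue [EJ, VS, TG]
Visit EJ → queue [VS, TG]
Visit VS → queue [TG]
Visit TG → queue []

KS MK LB SV RS UP SJ HI OB MC NS LO PU VH NR ES EJ VS TG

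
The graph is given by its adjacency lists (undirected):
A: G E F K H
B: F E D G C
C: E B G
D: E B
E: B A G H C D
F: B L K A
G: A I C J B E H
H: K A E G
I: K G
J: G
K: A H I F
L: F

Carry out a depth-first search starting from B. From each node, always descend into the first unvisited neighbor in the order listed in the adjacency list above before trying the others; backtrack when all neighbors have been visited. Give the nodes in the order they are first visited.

B → F → L → K → A → G → I → C → E → H → D → J

Visit B
B → F
F → L
F → K
K → A
A → G
G → I
G → C
C → E
E → H
E → D
G → J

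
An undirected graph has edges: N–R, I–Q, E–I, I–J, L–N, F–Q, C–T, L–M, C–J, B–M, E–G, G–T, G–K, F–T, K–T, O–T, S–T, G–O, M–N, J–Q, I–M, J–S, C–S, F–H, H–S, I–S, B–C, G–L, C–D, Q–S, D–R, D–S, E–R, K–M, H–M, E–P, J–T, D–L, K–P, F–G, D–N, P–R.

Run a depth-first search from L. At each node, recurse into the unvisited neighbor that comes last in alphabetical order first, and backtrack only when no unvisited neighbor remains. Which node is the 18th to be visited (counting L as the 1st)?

Visit L
L → N
N → R
R → P
P → K
K → T
T → S
S → Q
Q → J
J → I
I → M
M → H
H → F
F → G
G → O
G → E
M → B
B → C
C → D

Visit order: L, N, R, P, K, T, S, Q, J, I, M, H, F, G, O, E, B, C, D

C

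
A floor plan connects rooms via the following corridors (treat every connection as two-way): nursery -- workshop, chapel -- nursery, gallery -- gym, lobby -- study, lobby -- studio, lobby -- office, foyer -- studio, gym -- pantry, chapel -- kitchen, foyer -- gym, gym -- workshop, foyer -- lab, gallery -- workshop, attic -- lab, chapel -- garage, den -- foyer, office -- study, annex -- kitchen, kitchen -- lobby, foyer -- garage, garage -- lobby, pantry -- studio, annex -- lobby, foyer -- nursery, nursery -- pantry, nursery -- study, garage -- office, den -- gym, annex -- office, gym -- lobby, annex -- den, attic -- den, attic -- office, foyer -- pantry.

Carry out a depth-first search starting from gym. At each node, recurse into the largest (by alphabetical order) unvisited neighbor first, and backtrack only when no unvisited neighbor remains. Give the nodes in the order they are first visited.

Visit gym
gym → workshop
workshop → nursery
nursery → study
study → office
office → lobby
lobby → studio
studio → pantry
pantry → foyer
foyer → lab
lab → attic
attic → den
den → annex
annex → kitchen
kitchen → chapel
chapel → garage
workshop → gallery

gym → workshop → nursery → study → office → lobby → studio → pantry → foyer → lab → attic → den → annex → kitchen → chapel → garage → gallery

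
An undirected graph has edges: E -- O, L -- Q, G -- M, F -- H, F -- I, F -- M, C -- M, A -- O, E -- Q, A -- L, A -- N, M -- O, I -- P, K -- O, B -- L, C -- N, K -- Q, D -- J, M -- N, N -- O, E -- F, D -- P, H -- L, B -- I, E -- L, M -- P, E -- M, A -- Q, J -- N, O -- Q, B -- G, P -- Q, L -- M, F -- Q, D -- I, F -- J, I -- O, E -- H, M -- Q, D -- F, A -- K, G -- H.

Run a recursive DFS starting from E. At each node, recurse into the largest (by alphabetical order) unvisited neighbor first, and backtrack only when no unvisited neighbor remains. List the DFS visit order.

Visit E
E → Q
Q → P
P → M
M → O
O → N
N → J
J → F
F → I
I → D
I → B
B → L
L → H
H → G
L → A
A → K
N → C

E, Q, P, M, O, N, J, F, I, D, B, L, H, G, A, K, C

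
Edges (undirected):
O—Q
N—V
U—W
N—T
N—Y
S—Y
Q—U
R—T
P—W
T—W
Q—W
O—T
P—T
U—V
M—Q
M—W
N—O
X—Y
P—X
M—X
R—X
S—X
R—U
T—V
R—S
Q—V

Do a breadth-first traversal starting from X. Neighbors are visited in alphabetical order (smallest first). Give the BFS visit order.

X, M, P, R, S, Y, Q, W, T, U, N, O, V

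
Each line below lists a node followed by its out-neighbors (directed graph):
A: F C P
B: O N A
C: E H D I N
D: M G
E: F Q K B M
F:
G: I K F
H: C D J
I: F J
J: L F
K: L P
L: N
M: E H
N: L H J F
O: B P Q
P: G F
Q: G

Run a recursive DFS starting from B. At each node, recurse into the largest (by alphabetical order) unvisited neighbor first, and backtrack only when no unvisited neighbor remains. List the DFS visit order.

B O Q G K P F L N J H D M E C I A

Visit B
B → O
O → Q
Q → G
G → K
K → P
P → F
K → L
L → N
N → J
N → H
H → D
D → M
M → E
H → C
C → I
B → A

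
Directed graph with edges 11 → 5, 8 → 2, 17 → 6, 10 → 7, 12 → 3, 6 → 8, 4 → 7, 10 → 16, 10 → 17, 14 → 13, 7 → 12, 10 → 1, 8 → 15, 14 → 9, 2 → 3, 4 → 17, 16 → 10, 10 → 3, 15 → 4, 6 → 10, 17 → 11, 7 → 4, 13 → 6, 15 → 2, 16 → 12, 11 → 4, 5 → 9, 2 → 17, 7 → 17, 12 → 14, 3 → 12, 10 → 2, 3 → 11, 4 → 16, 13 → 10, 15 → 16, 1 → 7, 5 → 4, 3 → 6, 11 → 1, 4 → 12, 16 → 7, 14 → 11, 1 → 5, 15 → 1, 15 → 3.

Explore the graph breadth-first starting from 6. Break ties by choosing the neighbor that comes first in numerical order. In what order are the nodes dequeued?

Visit 6; enqueue 8, 10 → queue [8, 10]
Visit 8; enqueue 2, 15 → queue [10, 2, 15]
Visit 10; enqueue 1, 3, 7, 16, 17 → queue [2, 15, 1, 3, 7, 16, 17]
Visit 2 → queue [15, 1, 3, 7, 16, 17]
Visit 15; enqueue 4 → queue [1, 3, 7, 16, 17, 4]
Visit 1; enqueue 5 → queue [3, 7, 16, 17, 4, 5]
Visit 3; enqueue 11, 12 → queue [7, 16, 17, 4, 5, 11, 12]
Visit 7 → queue [16, 17, 4, 5, 11, 12]
Visit 16 → queue [17, 4, 5, 11, 12]
Visit 17 → queue [4, 5, 11, 12]
Visit 4 → queue [5, 11, 12]
Visit 5; enqueue 9 → queue [11, 12, 9]
Visit 11 → queue [12, 9]
Visit 12; enqueue 14 → queue [9, 14]
Visit 9 → queue [14]
Visit 14; enqueue 13 → queue [13]
Visit 13 → queue []

6, 8, 10, 2, 15, 1, 3, 7, 16, 17, 4, 5, 11, 12, 9, 14, 13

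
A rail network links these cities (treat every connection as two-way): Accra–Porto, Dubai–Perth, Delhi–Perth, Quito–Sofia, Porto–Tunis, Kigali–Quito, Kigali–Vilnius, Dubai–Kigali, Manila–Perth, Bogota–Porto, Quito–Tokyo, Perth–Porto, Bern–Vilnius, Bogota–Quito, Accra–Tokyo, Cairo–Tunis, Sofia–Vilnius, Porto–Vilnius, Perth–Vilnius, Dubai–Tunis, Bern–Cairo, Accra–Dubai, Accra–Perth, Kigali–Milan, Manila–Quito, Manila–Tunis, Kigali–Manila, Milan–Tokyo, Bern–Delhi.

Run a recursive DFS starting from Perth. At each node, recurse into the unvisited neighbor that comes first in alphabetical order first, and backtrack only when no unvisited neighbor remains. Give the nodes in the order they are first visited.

Visit Perth
Perth → Accra
Accra → Dubai
Dubai → Kigali
Kigali → Manila
Manila → Quito
Quito → Bogota
Bogota → Porto
Porto → Tunis
Tunis → Cairo
Cairo → Bern
Bern → Delhi
Bern → Vilnius
Vilnius → Sofia
Quito → Tokyo
Tokyo → Milan

Perth, Accra, Dubai, Kigali, Manila, Quito, Bogota, Porto, Tunis, Cairo, Bern, Delhi, Vilnius, Sofia, Tokyo, Milan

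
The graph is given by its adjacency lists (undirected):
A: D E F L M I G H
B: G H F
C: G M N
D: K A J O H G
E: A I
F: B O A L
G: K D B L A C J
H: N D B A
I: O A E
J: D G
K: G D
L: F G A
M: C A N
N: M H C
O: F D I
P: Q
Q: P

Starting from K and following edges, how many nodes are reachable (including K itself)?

15

BFS from K visits: K, G, D, B, L, A, C, J, O, H, F, E, M, I, N
Reachable nodes: 15 of 17 total.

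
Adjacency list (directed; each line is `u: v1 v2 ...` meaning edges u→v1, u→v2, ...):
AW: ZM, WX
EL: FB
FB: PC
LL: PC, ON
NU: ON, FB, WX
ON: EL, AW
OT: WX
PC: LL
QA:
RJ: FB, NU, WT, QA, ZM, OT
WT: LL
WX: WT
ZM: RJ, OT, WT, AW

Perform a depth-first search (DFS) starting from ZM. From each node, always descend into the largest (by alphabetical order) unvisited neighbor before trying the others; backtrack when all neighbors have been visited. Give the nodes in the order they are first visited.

Visit ZM
ZM → WT
WT → LL
LL → PC
LL → ON
ON → EL
EL → FB
ON → AW
AW → WX
ZM → RJ
RJ → QA
RJ → OT
RJ → NU

ZM -> WT -> LL -> PC -> ON -> EL -> FB -> AW -> WX -> RJ -> QA -> OT -> NU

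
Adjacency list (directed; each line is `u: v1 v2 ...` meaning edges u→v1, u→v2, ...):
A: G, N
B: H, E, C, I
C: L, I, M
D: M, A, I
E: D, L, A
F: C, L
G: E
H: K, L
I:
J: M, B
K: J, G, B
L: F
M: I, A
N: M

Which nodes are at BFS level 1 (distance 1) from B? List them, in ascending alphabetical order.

C, E, H, I

Level 0: B
Level 1: C, E, H, I
Level 2: A, D, K, L, M
Level 3: F, G, J, N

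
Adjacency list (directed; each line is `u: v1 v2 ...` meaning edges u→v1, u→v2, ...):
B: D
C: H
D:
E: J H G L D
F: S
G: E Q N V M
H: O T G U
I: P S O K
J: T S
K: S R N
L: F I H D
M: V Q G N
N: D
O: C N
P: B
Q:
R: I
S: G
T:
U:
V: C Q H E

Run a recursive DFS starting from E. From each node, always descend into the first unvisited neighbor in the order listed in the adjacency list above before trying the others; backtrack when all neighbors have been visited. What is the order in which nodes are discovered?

E, J, T, S, G, Q, N, D, V, C, H, O, U, M, L, F, I, P, B, K, R

Visit E
E → J
J → T
J → S
S → G
G → Q
G → N
N → D
G → V
V → C
C → H
H → O
H → U
G → M
E → L
L → F
L → I
I → P
P → B
I → K
K → R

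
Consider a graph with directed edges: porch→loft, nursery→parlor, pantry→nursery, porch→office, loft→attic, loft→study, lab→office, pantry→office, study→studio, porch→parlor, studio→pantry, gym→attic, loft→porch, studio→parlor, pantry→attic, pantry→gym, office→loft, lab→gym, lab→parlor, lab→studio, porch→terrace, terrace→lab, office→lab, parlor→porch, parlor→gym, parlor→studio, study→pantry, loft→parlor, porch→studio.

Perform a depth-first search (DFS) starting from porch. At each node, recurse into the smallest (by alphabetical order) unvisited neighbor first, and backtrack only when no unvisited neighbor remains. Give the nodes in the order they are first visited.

porch, loft, attic, parlor, gym, studio, pantry, nursery, office, lab, study, terrace

Visit porch
porch → loft
loft → attic
loft → parlor
parlor → gym
parlor → studio
studio → pantry
pantry → nursery
pantry → office
office → lab
loft → study
porch → terrace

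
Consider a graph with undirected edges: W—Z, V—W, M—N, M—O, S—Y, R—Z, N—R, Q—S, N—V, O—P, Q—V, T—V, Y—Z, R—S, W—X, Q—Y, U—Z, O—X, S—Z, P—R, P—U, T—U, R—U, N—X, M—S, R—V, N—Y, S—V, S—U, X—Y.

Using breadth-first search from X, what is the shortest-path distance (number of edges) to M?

Level 0: X
Level 1: N, O, W, Y
Level 2: M, P, Q, R, S, V, Z
Level 3: T, U
M first appears at level 2.

2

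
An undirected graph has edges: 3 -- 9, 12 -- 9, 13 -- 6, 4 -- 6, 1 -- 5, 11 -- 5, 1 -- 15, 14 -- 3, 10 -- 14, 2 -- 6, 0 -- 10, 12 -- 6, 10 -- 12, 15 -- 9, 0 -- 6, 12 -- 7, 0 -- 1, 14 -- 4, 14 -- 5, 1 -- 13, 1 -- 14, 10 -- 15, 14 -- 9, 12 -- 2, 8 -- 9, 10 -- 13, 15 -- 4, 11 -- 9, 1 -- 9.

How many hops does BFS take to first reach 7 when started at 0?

Level 0: 0
Level 1: 1, 6, 10
Level 2: 2, 4, 5, 9, 12, 13, 14, 15
Level 3: 3, 7, 8, 11
7 first appears at level 3.

3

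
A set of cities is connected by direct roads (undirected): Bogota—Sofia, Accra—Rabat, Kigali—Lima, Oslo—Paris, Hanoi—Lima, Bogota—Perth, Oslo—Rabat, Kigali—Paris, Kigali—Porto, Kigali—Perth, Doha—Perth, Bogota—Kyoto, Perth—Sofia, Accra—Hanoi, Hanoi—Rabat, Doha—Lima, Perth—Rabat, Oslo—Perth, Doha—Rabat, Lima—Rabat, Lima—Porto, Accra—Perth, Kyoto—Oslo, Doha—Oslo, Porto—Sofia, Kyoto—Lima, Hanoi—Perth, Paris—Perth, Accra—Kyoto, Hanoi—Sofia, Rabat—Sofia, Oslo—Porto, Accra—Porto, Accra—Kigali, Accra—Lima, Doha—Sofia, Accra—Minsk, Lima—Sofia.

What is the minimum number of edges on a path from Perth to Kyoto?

2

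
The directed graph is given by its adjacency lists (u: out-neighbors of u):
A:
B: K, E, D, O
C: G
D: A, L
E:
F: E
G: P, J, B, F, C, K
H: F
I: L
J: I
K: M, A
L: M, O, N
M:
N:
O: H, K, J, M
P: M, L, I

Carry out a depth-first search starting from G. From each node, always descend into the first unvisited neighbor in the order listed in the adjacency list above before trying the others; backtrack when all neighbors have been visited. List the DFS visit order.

Visit G
G → P
P → M
P → L
L → O
O → H
H → F
F → E
O → K
K → A
O → J
J → I
L → N
G → B
B → D
G → C

G P M L O H F E K A J I N B D C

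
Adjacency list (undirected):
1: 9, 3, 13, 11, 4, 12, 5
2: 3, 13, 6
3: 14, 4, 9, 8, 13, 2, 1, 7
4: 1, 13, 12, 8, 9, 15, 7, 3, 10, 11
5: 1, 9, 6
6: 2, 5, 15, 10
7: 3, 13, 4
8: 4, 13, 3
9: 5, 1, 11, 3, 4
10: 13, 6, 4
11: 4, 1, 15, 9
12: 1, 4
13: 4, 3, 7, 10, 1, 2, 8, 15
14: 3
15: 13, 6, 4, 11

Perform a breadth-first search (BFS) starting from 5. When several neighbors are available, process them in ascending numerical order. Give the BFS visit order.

5, 1, 6, 9, 3, 4, 11, 12, 13, 2, 10, 15, 7, 8, 14

Visit 5; enqueue 1, 6, 9 → queue [1, 6, 9]
Visit 1; enqueue 3, 4, 11, 12, 13 → queue [6, 9, 3, 4, 11, 12, 13]
Visit 6; enqueue 2, 10, 15 → queue [9, 3, 4, 11, 12, 13, 2, 10, 15]
Visit 9 → queue [3, 4, 11, 12, 13, 2, 10, 15]
Visit 3; enqueue 7, 8, 14 → queue [4, 11, 12, 13, 2, 10, 15, 7, 8, 14]
Visit 4 → queue [11, 12, 13, 2, 10, 15, 7, 8, 14]
Visit 11 → queue [12, 13, 2, 10, 15, 7, 8, 14]
Visit 12 → queue [13, 2, 10, 15, 7, 8, 14]
Visit 13 → queue [2, 10, 15, 7, 8, 14]
Visit 2 → queue [10, 15, 7, 8, 14]
Visit 10 → queue [15, 7, 8, 14]
Visit 15 → queue [7, 8, 14]
Visit 7 → queue [8, 14]
Visit 8 → queue [14]
Visit 14 → queue []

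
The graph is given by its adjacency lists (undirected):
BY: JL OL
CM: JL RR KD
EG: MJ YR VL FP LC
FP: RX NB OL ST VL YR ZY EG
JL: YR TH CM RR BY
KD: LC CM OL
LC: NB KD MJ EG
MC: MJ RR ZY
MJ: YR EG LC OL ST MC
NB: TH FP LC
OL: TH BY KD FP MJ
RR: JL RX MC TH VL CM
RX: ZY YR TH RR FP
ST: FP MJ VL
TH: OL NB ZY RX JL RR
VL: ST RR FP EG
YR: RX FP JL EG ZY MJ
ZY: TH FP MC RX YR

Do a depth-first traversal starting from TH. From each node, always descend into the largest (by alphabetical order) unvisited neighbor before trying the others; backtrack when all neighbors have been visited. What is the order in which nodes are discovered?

Visit TH
TH → ZY
ZY → YR
YR → RX
RX → RR
RR → VL
VL → ST
ST → MJ
MJ → OL
OL → KD
KD → LC
LC → NB
NB → FP
FP → EG
KD → CM
CM → JL
JL → BY
MJ → MC

TH -> ZY -> YR -> RX -> RR -> VL -> ST -> MJ -> OL -> KD -> LC -> NB -> FP -> EG -> CM -> JL -> BY -> MC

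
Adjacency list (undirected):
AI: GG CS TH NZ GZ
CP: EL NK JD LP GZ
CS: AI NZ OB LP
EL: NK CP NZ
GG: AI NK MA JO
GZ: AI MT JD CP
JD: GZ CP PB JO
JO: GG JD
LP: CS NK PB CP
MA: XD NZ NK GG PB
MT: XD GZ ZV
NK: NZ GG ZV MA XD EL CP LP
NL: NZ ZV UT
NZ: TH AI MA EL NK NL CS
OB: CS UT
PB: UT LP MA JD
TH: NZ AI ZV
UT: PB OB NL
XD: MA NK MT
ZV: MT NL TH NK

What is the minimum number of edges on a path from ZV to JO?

Level 0: ZV
Level 1: MT, NK, NL, TH
Level 2: AI, CP, EL, GG, GZ, LP, MA, NZ, UT, XD
Level 3: CS, JD, JO, OB, PB
JO first appears at level 3.

3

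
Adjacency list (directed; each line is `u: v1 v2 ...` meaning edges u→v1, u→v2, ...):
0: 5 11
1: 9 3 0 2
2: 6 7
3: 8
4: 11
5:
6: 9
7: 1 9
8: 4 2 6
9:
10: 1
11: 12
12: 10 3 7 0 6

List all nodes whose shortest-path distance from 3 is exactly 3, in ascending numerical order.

7, 9, 11

Level 0: 3
Level 1: 8
Level 2: 2, 4, 6
Level 3: 7, 9, 11
Level 4: 1, 12
Level 5: 0, 10
Level 6: 5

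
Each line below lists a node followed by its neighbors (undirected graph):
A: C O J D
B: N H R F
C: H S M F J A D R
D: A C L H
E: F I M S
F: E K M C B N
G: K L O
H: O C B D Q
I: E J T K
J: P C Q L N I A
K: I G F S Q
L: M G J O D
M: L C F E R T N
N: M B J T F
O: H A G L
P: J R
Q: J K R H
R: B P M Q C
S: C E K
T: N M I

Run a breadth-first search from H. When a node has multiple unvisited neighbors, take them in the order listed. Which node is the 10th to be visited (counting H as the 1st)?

Visit H; enqueue O, C, B, D, Q → queue [O, C, B, D, Q]
Visit O; enqueue A, G, L → queue [C, B, D, Q, A, G, L]
Visit C; enqueue S, M, F, J, R → queue [B, D, Q, A, G, L, S, M, F, J, R]
Visit B; enqueue N → queue [D, Q, A, G, L, S, M, F, J, R, N]
Visit D → queue [Q, A, G, L, S, M, F, J, R, N]
Visit Q; enqueue K → queue [A, G, L, S, M, F, J, R, N, K]
Visit A → queue [G, L, S, M, F, J, R, N, K]
Visit G → queue [L, S, M, F, J, R, N, K]
Visit L → queue [S, M, F, J, R, N, K]
Visit S; enqueue E → queue [M, F, J, R, N, K, E]
Visit M; enqueue T → queue [F, J, R, N, K, E, T]
Visit F → queue [J, R, N, K, E, T]
Visit J; enqueue P, I → queue [R, N, K, E, T, P, I]
Visit R → queue [N, K, E, T, P, I]
Visit N → queue [K, E, T, P, I]
Visit K → queue [E, T, P, I]
Visit E → queue [T, P, I]
Visit T → queue [P, I]
Visit P → queue [I]
Visit I → queue []

Visit order: H, O, C, B, D, Q, A, G, L, S, M, F, J, R, N, K, E, T, P, I

S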